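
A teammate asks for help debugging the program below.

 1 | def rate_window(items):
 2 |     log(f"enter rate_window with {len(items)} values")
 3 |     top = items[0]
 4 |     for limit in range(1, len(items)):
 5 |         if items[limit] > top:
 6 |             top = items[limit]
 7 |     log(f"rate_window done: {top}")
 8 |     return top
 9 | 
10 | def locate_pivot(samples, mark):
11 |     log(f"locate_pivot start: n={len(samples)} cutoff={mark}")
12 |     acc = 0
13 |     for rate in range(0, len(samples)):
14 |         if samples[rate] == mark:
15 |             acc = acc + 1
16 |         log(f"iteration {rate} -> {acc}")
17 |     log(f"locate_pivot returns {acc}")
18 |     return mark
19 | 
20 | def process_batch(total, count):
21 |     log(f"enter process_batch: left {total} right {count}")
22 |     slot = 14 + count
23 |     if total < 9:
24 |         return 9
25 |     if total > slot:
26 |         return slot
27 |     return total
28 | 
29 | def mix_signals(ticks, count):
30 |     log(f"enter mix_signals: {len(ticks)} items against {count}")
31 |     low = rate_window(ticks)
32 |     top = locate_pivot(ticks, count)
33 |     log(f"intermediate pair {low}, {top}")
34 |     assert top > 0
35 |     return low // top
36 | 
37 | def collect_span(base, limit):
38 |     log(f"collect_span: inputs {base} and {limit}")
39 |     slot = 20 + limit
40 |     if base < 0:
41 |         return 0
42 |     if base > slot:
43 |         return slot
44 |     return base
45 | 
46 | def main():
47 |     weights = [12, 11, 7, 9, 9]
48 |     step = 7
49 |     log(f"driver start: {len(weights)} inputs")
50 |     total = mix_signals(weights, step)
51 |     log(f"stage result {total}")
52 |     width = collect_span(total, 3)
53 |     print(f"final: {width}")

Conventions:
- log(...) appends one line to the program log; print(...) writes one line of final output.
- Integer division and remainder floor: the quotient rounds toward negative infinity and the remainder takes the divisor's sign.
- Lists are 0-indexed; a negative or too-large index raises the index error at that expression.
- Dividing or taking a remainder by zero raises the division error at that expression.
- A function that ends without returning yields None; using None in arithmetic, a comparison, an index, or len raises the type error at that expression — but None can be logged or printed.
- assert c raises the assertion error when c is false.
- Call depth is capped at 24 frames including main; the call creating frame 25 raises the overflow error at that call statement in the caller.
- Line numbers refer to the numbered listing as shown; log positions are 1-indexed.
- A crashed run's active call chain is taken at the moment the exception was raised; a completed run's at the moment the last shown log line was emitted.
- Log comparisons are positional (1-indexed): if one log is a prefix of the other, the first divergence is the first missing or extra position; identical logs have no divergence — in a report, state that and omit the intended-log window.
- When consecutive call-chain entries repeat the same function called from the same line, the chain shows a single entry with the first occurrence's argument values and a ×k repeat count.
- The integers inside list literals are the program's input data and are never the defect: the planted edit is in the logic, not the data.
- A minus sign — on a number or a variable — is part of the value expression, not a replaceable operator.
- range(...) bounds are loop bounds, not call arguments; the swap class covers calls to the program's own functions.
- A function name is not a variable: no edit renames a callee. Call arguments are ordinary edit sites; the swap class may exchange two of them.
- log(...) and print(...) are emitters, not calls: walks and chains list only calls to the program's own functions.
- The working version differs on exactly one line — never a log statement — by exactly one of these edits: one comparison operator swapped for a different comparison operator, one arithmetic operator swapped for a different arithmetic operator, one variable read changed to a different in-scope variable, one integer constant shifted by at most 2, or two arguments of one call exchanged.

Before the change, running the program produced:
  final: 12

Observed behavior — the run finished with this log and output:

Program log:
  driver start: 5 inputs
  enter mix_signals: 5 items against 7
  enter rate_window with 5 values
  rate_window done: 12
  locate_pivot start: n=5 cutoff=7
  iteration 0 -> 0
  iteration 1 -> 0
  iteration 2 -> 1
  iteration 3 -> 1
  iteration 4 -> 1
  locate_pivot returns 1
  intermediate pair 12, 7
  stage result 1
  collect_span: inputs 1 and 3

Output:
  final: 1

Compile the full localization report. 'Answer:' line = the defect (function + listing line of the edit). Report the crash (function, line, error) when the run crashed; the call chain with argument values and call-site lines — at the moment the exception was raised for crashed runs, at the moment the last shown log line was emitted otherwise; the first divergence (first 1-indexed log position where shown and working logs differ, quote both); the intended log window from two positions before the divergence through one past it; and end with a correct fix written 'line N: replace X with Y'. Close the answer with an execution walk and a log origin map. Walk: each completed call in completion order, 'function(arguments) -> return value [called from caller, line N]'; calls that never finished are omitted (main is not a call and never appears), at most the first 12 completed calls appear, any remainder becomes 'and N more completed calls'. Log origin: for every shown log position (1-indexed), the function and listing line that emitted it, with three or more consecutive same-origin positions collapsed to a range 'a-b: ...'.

Answer: the defect is in locate_pivot at line 18.
Key observation: Log line 12 is where behavior first shows: 'intermediate pair 12, 7' appears instead of 'intermediate pair 12, 1'.
Call chain: main -> collect_span(1, 3) (called at line 52).
First divergence: at position 12 the run shows 'intermediate pair 12, 7' where the working version logs 'intermediate pair 12, 1'.
Intended log window:
  10: iteration 4 -> 1
  11: locate_pivot returns 1
  12: intermediate pair 12, 1
  13: stage result 12
Execution walk:
  rate_window([12, 11, 7, 9, 9]) -> 12  [called from mix_signals, line 31]
  locate_pivot([12, 11, 7, 9, 9], 7) -> 7  [called from mix_signals, line 32]
  mix_signals([12, 11, 7, 9, 9], 7) -> 1  [called from main, line 50]
  collect_span(1, 3) -> 1  [called from main, line 52]
Log origin:
  1: from main, line 49
  2: from mix_signals, line 30
  3: from rate_window, line 2
  4: from rate_window, line 7
  5: from locate_pivot, line 11
  6-10: from locate_pivot, line 16
  11: from locate_pivot, line 17
  12: from mix_signals, line 33
  13: from main, line 51
  14: from collect_span, line 38
A correct fix: line 18: replace `mark` with `acc`.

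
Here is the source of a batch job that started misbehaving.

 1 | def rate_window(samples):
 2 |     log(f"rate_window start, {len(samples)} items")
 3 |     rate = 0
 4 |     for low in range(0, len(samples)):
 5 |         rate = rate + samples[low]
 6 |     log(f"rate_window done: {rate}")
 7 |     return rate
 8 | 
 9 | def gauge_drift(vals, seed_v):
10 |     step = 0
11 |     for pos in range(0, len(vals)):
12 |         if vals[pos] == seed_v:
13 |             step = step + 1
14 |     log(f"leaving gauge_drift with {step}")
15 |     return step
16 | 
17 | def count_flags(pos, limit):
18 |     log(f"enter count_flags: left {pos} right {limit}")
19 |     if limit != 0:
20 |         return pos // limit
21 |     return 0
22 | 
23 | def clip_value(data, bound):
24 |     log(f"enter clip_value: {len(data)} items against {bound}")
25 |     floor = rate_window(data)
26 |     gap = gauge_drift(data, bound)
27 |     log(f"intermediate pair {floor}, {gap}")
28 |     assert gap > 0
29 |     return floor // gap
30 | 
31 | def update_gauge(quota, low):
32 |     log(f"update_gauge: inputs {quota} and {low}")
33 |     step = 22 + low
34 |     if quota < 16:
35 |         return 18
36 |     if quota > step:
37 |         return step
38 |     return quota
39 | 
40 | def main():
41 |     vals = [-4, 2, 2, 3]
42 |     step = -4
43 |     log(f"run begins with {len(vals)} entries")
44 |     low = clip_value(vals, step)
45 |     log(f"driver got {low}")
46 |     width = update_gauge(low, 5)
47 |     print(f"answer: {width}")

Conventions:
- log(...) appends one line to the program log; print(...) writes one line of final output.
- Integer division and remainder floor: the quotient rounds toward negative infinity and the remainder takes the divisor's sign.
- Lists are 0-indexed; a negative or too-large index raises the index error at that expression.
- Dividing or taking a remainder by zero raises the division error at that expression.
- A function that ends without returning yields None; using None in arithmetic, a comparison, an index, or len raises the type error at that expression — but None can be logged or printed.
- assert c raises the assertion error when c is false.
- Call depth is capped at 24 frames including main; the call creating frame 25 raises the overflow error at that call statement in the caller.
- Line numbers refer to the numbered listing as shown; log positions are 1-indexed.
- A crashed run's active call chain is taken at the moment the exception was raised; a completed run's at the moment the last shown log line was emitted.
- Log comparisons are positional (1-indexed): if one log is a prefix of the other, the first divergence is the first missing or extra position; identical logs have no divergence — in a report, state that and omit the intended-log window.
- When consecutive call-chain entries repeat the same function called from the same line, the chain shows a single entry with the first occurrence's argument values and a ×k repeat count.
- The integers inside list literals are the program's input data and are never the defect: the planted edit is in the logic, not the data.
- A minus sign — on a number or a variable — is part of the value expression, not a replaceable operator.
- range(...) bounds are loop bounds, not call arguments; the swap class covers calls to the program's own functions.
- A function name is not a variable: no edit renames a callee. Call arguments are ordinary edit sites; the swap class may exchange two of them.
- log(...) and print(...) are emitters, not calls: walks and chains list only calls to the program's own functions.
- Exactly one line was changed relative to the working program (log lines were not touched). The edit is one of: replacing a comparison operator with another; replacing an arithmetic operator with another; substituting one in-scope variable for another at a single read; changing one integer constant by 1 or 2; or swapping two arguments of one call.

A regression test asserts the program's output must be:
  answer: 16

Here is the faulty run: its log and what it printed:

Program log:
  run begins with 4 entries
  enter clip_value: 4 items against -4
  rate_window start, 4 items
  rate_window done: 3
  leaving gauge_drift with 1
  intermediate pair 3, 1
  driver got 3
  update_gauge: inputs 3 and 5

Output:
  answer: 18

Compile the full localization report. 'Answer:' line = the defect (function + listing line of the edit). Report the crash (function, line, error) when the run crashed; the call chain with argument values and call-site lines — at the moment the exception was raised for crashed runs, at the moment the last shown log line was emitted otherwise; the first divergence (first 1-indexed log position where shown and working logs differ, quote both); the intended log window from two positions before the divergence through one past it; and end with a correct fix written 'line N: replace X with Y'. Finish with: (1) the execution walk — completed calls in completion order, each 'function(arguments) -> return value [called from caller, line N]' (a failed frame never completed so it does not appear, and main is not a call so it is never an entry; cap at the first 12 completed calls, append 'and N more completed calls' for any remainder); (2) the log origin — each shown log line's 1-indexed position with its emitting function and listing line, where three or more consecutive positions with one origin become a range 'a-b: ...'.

Answer: the defect is in update_gauge at line 35.
Key fact: The logs agree in full; only the final output differs.
Call chain: main -> update_gauge(3, 5) (called at line 46).
First divergence: none — the logs agree in full.
Execution walk:
  rate_window([-4, 2, 2, 3]) -> 3  [called from clip_value, line 25]
  gauge_drift([-4, 2, 2, 3], -4) -> 1  [called from clip_value, line 26]
  clip_value([-4, 2, 2, 3], -4) -> 3  [called from main, line 44]
  update_gauge(3, 5) -> 18  [called from main, line 46]
Log line origins:
  1: emitted by main (line 43)
  2: emitted by clip_value (line 24)
  3: emitted by rate_window (line 2)
  4: emitted by rate_window (line 6)
  5: emitted by gauge_drift (line 14)
  6: emitted by clip_value (line 27)
  7: emitted by main (line 45)
  8: emitted by update_gauge (line 32)
A correct fix: line 35: replace `18` with `16`.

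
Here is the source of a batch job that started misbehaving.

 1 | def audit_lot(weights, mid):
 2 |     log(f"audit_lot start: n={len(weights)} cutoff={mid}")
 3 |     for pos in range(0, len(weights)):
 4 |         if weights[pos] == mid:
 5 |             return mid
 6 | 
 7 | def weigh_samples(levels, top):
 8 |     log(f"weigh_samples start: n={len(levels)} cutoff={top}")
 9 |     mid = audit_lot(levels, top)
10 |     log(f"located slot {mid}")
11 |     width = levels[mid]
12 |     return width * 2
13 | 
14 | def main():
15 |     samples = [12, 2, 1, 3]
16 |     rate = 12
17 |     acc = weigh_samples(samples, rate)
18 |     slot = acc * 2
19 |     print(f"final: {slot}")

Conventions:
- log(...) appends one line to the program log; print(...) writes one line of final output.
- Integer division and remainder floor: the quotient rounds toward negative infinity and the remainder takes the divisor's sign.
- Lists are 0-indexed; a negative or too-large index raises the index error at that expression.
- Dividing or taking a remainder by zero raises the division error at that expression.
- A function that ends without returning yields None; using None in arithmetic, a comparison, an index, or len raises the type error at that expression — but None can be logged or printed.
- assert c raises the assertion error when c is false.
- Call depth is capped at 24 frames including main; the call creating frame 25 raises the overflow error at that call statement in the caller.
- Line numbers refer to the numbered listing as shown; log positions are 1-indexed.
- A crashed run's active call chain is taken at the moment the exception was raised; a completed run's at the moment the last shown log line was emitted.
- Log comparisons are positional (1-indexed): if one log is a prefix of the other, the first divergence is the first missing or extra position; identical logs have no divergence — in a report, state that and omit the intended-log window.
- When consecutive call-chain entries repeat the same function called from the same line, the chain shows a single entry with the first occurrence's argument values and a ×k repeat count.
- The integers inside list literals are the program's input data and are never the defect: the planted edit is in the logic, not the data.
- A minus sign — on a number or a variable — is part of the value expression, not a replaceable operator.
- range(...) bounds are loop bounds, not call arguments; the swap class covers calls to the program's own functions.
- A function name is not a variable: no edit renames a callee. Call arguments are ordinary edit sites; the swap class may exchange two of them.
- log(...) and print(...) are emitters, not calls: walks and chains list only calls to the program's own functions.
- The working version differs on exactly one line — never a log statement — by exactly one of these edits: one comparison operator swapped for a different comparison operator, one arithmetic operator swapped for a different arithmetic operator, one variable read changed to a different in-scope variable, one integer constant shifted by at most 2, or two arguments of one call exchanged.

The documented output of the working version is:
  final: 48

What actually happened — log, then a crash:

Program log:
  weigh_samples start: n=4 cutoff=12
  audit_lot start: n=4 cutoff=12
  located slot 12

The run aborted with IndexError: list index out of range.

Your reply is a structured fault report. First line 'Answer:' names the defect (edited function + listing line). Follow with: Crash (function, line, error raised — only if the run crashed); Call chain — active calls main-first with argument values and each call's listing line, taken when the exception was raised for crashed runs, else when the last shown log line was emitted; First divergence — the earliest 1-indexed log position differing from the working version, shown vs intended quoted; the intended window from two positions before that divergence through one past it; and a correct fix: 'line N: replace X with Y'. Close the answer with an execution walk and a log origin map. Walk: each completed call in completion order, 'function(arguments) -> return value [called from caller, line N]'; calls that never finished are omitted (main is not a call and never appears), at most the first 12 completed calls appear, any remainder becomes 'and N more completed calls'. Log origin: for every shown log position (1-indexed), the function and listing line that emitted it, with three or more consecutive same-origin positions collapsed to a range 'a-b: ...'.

Answer: the defect is in audit_lot at line 5.
Key observation: At log position 3 the runs split — shown 'located slot 12', but the working version logs 'located slot 0'.
Crash: weigh_samples, line 11, IndexError.
Call chain: main -> weigh_samples([12, 2, 1, 3], 12) (called at line 17).
First divergence: position 3; shown 'located slot 12' vs intended 'located slot 0'.
Intended log window:
  1: weigh_samples start: n=4 cutoff=12
  2: audit_lot start: n=4 cutoff=12
  3: located slot 0
Execution walk:
  audit_lot([12, 2, 1, 3], 12) -> 12  [called from weigh_samples, line 9]
Origin of each log line:
  1: from weigh_samples, line 8
  2: from audit_lot, line 2
  3: from weigh_samples, line 10
A correct fix: line 5: replace `mid` with `pos`.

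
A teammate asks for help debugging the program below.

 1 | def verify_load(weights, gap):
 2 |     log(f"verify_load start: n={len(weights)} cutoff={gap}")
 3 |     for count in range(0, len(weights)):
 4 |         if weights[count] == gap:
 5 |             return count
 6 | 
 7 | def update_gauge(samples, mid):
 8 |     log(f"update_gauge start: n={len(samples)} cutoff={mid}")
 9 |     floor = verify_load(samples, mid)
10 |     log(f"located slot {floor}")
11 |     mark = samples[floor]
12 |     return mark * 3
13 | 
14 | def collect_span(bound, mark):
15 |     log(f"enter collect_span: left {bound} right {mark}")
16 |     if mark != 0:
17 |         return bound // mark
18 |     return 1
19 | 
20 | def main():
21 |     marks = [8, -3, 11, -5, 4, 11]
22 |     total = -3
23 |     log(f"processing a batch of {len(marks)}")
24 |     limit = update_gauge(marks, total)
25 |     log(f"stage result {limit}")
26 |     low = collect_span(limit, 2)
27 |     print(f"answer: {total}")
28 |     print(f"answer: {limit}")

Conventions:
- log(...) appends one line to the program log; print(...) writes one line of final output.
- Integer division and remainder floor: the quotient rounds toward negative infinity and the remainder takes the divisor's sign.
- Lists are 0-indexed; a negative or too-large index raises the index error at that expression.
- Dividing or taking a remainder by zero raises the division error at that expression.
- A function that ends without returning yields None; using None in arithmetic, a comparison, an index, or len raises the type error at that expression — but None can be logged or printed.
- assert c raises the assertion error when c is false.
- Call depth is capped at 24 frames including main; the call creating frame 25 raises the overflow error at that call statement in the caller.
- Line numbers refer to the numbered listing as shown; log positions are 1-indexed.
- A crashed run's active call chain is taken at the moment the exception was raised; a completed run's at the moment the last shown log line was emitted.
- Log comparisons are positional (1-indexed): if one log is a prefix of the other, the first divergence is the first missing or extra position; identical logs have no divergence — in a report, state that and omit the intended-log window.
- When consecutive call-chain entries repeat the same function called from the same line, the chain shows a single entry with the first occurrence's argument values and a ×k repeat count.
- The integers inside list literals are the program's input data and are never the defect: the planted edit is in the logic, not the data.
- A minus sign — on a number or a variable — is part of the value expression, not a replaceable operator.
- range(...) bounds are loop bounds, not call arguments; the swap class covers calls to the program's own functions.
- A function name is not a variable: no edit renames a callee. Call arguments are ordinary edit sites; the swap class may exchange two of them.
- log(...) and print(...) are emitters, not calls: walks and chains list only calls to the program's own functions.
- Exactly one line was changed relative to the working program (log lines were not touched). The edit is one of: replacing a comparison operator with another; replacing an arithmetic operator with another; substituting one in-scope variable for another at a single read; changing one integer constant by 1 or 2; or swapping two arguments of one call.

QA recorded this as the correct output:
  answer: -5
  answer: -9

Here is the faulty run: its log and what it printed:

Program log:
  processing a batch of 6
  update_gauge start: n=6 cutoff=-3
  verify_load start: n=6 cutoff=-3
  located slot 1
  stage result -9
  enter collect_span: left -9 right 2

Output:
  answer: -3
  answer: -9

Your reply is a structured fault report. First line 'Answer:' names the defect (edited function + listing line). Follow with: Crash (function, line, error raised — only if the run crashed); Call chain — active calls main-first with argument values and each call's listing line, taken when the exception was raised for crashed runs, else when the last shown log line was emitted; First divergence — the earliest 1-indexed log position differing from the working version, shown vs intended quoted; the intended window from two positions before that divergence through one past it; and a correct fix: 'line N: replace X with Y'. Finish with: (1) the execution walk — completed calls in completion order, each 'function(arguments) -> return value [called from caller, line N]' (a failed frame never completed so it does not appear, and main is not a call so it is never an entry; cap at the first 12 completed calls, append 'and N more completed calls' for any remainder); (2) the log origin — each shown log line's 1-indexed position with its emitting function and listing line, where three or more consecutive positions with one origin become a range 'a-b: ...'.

Answer: the defect is in main at line 27.
Key fact: No log line changed; the fault shows up purely in the output.
Call chain: main -> collect_span(-9, 2) (called at line 26).
First divergence: none; the two logs match at every position.
Execution walk:
  verify_load([8, -3, 11, -5, 4, 11], -3) -> 1  [called from update_gauge, line 9]
  update_gauge([8, -3, 11, -5, 4, 11], -3) -> -9  [called from main, line 24]
  collect_span(-9, 2) -> -5  [called from main, line 26]
Log origin:
  1: logged in main at line 23
  2: logged in update_gauge at line 8
  3: logged in verify_load at line 2
  4: logged in update_gauge at line 10
  5: logged in main at line 25
  6: logged in collect_span at line 15
A correct fix: line 27: replace `total` with `low`.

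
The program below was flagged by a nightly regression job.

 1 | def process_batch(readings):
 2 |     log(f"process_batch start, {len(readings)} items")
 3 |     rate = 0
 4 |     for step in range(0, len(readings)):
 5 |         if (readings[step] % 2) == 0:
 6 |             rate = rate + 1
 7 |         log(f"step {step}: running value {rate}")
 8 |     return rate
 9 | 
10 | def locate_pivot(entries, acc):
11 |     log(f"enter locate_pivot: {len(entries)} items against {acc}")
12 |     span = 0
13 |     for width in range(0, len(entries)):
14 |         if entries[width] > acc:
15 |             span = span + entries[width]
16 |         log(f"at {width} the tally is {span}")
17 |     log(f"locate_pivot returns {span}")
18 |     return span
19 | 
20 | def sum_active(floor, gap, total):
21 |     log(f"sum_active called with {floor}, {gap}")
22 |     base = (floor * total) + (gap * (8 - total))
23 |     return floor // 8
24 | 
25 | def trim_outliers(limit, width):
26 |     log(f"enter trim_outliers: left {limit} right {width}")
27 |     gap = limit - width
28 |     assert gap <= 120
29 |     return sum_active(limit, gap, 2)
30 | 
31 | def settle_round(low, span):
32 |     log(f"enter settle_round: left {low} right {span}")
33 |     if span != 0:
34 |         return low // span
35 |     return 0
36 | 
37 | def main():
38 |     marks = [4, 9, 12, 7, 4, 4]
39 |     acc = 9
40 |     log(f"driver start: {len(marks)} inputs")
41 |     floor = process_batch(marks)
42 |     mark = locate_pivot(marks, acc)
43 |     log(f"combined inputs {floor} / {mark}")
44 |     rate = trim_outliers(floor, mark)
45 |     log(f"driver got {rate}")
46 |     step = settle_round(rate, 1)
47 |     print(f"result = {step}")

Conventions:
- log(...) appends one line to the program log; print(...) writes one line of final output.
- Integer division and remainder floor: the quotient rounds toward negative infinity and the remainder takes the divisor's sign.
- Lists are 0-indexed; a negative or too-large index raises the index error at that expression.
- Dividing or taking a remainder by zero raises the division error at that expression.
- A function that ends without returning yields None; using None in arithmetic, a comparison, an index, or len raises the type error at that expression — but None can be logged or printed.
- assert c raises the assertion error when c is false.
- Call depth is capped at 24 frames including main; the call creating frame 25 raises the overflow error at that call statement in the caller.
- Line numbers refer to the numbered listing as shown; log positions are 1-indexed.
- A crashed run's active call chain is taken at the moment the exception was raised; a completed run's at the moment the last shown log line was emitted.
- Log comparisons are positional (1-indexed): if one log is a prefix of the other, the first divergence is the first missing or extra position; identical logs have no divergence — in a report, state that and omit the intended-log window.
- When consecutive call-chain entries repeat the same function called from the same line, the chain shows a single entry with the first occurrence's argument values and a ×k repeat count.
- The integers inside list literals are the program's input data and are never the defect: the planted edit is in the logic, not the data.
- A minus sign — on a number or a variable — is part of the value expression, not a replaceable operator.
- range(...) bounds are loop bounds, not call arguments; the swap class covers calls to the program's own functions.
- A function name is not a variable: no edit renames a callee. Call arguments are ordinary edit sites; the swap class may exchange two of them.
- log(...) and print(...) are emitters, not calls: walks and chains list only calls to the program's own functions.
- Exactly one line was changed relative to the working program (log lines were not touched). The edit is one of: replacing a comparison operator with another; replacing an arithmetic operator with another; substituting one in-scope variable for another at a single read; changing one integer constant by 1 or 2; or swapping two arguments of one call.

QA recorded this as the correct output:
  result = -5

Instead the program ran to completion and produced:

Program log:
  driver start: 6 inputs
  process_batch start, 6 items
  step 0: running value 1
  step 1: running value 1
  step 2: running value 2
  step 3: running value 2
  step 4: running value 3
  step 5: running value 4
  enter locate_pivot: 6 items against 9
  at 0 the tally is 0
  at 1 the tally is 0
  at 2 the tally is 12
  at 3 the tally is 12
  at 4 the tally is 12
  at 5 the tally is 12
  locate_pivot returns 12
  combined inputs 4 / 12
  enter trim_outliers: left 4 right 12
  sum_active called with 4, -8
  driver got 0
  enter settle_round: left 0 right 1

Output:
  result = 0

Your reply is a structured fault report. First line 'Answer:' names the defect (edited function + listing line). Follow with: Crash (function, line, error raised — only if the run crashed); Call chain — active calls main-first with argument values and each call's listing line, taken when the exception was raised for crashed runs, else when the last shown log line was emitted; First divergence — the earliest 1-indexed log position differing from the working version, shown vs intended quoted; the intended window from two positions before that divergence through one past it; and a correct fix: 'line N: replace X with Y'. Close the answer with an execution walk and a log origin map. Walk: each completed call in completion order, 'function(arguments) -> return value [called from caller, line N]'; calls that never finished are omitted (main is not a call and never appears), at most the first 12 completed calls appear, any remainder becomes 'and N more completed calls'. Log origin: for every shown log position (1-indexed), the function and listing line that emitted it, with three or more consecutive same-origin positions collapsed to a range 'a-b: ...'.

Answer: the defect is in sum_active at line 23.
Key fact: The earliest visible damage is log position 20 — 'driver got 0' rather than the intended 'driver got -5'.
Call chain: main -> settle_round(0, 1) (called at line 46).
First divergence: position 20 — shown 'driver got 0', intended 'driver got -5'.
Intended log window:
  18: enter trim_outliers: left 4 right 12
  19: sum_active called with 4, -8
  20: driver got -5
  21: enter settle_round: left -5 right 1
Execution walk:
  process_batch([4, 9, 12, 7, 4, 4]) -> 4  [called from main, line 41]
  locate_pivot([4, 9, 12, 7, 4, 4], 9) -> 12  [called from main, line 42]
  sum_active(4, -8, 2) -> 0  [called from trim_outliers, line 29]
  trim_outliers(4, 12) -> 0  [called from main, line 44]
  settle_round(0, 1) -> 0  [called from main, line 46]
Log origin:
  1: emitted by main (line 40)
  2: emitted by process_batch (line 2)
  3-8: emitted by process_batch (line 7)
  9: emitted by locate_pivot (line 11)
  10-15: emitted by locate_pivot (line 16)
  16: emitted by locate_pivot (line 17)
  17: emitted by main (line 43)
  18: emitted by trim_outliers (line 26)
  19: emitted by sum_active (line 21)
  20: emitted by main (line 45)
  21: emitted by settle_round (line 32)
A correct fix: line 23: replace `floor` with `base`.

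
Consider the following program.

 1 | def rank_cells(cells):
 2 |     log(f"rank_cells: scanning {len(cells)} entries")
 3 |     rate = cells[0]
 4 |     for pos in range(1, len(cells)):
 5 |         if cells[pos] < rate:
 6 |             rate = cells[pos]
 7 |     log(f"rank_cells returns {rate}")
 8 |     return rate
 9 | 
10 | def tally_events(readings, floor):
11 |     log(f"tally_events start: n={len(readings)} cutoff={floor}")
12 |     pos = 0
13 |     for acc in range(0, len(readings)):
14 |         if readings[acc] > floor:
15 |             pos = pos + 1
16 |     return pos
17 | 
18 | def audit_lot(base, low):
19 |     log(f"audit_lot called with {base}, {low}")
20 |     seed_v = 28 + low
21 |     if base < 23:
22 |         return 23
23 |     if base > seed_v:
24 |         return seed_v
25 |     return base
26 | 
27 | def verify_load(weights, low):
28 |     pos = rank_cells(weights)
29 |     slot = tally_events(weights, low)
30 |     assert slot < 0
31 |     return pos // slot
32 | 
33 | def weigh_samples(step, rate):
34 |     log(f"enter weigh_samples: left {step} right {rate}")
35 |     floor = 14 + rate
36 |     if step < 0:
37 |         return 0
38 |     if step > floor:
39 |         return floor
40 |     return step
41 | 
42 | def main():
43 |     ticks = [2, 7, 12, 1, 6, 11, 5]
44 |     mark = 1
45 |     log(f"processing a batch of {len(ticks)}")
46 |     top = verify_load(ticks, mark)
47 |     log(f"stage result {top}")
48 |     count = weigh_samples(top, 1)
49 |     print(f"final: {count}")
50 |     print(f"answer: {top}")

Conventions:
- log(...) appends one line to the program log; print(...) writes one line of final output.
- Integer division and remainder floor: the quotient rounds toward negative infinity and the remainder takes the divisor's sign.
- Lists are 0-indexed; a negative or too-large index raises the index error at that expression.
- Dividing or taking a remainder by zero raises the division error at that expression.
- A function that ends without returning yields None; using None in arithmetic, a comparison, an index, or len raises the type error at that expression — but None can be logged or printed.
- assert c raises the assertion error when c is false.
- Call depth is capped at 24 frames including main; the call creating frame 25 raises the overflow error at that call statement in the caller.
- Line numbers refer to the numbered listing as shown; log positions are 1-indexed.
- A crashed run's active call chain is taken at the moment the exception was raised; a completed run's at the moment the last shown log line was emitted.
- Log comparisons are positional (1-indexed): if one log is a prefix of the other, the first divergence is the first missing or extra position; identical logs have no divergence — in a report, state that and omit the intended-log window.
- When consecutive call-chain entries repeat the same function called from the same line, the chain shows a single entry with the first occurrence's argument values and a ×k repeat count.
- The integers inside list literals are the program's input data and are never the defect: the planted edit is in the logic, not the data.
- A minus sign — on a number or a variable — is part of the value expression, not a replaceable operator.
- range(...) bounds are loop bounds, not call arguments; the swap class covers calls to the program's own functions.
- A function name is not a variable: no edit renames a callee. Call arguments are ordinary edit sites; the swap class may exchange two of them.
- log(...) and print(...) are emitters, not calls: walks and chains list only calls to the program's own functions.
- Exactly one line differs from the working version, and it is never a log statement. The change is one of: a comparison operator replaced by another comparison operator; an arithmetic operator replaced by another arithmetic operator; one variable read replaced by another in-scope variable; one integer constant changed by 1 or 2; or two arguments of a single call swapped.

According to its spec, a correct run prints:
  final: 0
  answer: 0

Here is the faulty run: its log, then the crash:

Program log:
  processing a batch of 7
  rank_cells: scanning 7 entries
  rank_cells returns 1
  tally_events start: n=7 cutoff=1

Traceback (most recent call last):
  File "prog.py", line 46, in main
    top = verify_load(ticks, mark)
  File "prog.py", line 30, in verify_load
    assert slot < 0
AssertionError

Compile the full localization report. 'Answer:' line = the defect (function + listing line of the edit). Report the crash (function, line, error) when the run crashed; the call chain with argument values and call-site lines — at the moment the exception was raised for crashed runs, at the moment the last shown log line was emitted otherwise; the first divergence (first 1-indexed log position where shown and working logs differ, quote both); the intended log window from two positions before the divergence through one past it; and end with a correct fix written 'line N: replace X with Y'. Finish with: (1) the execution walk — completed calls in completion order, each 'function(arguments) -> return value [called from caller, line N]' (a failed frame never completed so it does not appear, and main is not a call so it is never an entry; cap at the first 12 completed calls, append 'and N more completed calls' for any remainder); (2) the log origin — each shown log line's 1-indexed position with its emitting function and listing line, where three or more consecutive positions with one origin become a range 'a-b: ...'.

Answer: the defect is in verify_load at line 30.
Key fact: The shown log is a 4-line prefix of the intended one, whose next entry is 'stage result 0'.
Crash: verify_load, line 30, AssertionError.
Call chain: main -> verify_load([2, 7, 12, 1, 6, 11, 5], 1) (called at line 46).
First divergence: position 5; the shown log stops at 4 lines while the working version next logs 'stage result 0'.
Intended log window:
  3: rank_cells returns 1
  4: tally_events start: n=7 cutoff=1
  5: stage result 0
  6: enter weigh_samples: left 0 right 1
Execution walk:
  rank_cells([2, 7, 12, 1, 6, 11, 5]) -> 1  [called from verify_load, line 28]
  tally_events([2, 7, 12, 1, 6, 11, 5], 1) -> 6  [called from verify_load, line 29]
Log origins:
  1 — main, line 45
  2 — rank_cells, line 2
  3 — rank_cells, line 7
  4 — tally_events, line 11
A correct fix: line 30: replace `<` with `>`.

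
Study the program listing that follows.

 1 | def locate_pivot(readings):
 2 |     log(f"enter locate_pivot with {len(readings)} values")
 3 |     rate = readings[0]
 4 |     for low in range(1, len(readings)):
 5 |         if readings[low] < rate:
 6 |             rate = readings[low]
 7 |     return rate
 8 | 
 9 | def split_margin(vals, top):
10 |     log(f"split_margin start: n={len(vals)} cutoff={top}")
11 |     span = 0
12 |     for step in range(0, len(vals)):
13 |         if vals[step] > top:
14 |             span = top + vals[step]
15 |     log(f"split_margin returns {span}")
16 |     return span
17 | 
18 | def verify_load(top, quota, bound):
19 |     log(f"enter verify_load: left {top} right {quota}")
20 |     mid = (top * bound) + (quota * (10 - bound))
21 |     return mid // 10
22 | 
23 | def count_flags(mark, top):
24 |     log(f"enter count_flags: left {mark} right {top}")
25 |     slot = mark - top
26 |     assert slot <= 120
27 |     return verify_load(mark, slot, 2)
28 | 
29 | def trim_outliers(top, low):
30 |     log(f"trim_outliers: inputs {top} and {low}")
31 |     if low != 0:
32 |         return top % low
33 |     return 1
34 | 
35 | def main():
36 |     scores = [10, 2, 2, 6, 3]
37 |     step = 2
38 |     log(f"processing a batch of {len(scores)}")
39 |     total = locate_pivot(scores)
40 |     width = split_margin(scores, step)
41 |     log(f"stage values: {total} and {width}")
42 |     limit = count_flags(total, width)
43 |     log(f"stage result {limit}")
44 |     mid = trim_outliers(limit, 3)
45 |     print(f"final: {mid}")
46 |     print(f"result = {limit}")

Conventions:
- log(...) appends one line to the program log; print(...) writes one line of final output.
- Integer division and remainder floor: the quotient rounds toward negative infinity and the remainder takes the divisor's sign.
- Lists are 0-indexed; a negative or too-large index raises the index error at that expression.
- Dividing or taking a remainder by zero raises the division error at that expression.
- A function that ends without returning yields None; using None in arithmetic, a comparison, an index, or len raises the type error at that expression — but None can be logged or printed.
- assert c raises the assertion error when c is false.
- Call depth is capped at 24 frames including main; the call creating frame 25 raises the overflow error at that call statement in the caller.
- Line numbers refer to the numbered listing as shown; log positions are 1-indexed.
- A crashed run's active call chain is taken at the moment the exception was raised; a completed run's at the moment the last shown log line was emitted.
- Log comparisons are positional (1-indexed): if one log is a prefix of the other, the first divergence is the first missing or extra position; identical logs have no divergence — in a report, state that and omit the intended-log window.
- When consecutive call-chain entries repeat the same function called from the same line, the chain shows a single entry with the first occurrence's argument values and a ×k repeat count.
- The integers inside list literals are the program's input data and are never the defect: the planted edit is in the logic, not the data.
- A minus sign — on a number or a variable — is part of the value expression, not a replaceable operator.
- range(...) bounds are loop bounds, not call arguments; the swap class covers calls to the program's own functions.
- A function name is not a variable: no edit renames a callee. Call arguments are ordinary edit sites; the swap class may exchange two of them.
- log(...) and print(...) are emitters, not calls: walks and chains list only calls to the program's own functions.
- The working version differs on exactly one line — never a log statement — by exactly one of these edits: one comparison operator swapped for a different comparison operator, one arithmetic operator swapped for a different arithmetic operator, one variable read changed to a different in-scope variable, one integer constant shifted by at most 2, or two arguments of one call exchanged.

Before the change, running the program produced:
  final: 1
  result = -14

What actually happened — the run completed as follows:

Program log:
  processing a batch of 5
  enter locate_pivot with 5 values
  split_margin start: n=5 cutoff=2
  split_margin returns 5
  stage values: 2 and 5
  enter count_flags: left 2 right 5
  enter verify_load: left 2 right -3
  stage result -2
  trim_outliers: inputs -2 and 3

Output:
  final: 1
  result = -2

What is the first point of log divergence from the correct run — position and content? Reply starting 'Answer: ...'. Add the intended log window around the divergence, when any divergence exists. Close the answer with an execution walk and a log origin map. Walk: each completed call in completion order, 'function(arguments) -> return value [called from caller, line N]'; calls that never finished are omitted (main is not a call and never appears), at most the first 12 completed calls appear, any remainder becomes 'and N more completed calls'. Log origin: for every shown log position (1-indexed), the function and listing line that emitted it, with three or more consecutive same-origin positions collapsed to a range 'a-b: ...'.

Answer: position 4 — the shown line 'split_margin returns 5' should read 'split_margin returns 19'.
Intended log window:
  2: enter locate_pivot with 5 values
  3: split_margin start: n=5 cutoff=2
  4: split_margin returns 19
  5: stage values: 2 and 19
Execution walk:
  locate_pivot([10, 2, 2, 6, 3]) -> 2  [called from main, line 39]
  split_margin([10, 2, 2, 6, 3], 2) -> 5  [called from main, line 40]
  verify_load(2, -3, 2) -> -2  [called from count_flags, line 27]
  count_flags(2, 5) -> -2  [called from main, line 42]
  trim_outliers(-2, 3) -> 1  [called from main, line 44]
Origin of each log line:
  1: emitted by main (line 38)
  2: emitted by locate_pivot (line 2)
  3: emitted by split_margin (line 10)
  4: emitted by split_margin (line 15)
  5: emitted by main (line 41)
  6: emitted by count_flags (line 24)
  7: emitted by verify_load (line 19)
  8: emitted by main (line 43)
  9: emitted by trim_outliers (line 30)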